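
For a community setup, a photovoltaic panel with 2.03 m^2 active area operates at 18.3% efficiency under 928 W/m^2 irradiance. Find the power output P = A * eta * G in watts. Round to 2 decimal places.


Use the solar power formula P = A * eta * G.
Given: A = 2.03 m^2, eta = 0.183, G = 928 W/m^2
P = 2.03 * 0.183 * 928
P = 344.74 W

344.74


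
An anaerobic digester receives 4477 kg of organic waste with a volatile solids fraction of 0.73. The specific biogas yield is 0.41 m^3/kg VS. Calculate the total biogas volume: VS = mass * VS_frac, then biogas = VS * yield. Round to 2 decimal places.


Compute volatile solids:
  VS = mass * VS_fraction = 4477 * 0.73 = 3268.21 kg
Calculate biogas volume:
  Biogas = VS * specific_yield = 3268.21 * 0.41
  Biogas = 1339.97 m^3

1339.97


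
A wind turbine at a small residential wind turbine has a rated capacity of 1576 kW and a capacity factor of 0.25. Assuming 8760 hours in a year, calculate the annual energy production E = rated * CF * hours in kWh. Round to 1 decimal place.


Annual energy = rated_kW * capacity_factor * hours_per_year
Given: P_rated = 1576 kW, CF = 0.25, hours = 8760
E = 1576 * 0.25 * 8760
E = 3451440.0 kWh

3451440.0


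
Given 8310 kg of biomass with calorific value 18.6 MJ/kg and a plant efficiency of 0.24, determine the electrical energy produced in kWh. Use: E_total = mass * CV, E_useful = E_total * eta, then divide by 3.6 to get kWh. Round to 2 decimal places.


Total energy = mass * CV = 8310 * 18.6 = 154566.0 MJ
Useful energy = total * eta = 154566.0 * 0.24 = 37095.84 MJ
Convert to kWh: 37095.84 / 3.6
Useful energy = 10304.40 kWh

10304.40


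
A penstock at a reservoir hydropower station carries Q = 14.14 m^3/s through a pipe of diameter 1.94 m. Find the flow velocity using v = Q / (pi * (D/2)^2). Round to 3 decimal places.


Compute pipe cross-sectional area:
  A = pi * (D/2)^2 = pi * (1.94/2)^2 = 2.9559 m^2
Calculate velocity:
  v = Q / A = 14.14 / 2.9559
  v = 4.784 m/s

4.784


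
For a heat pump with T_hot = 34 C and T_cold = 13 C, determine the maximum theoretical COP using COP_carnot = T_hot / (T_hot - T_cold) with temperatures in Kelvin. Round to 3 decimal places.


Convert to Kelvin:
  T_hot = 34 + 273.15 = 307.15 K
  T_cold = 13 + 273.15 = 286.15 K
Apply Carnot COP formula:
  COP = T_hot_K / (T_hot_K - T_cold_K) = 307.15 / 21.0
  COP = 14.626

14.626


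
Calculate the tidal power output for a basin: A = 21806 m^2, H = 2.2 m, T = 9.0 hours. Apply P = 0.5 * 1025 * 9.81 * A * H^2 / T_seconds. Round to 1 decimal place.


Convert period to seconds: T = 9.0 * 3600 = 32400.0 s
H^2 = 2.2^2 = 4.84
P = 0.5 * rho * g * A * H^2 / T
P = 0.5 * 1025 * 9.81 * 21806 * 4.84 / 32400.0
P = 16377.2 W

16377.2


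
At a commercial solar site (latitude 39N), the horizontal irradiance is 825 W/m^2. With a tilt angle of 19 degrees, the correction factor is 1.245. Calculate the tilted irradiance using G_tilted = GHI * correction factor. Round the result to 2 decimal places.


Identify the given values:
  GHI = 825 W/m^2, tilt correction factor = 1.245
Apply the formula G_tilted = GHI * factor:
  G_tilted = 825 * 1.245
  G_tilted = 1027.13 W/m^2

1027.13


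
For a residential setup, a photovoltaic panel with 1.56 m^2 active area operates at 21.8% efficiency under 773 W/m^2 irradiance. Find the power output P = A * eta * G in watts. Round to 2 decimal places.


Use the solar power formula P = A * eta * G.
Given: A = 1.56 m^2, eta = 0.218, G = 773 W/m^2
P = 1.56 * 0.218 * 773
P = 262.88 W

262.88


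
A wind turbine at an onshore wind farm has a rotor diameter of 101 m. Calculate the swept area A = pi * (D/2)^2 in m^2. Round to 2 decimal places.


Compute the rotor radius:
  r = D / 2 = 101 / 2 = 50.5 m
Calculate swept area:
  A = pi * r^2 = pi * 50.5^2
  A = 8011.85 m^2

8011.85


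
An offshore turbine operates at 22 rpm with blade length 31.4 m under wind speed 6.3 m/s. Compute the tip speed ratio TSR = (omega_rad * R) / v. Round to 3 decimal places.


Convert rotational speed to rad/s:
  omega = 22 * 2 * pi / 60 = 2.3038 rad/s
Compute tip speed:
  v_tip = omega * R = 2.3038 * 31.4 = 72.34 m/s
Tip speed ratio:
  TSR = v_tip / v_wind = 72.34 / 6.3 = 11.483

11.483


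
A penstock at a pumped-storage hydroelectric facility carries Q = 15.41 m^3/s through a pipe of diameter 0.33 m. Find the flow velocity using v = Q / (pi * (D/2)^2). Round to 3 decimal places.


Compute pipe cross-sectional area:
  A = pi * (D/2)^2 = pi * (0.33/2)^2 = 0.0855 m^2
Calculate velocity:
  v = Q / A = 15.41 / 0.0855
  v = 180.171 m/s

180.171


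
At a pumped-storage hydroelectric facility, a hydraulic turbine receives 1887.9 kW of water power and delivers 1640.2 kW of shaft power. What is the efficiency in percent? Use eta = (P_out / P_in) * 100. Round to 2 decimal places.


Turbine efficiency = (output power / input power) * 100
eta = (1640.2 / 1887.9) * 100
eta = 86.88%

86.88


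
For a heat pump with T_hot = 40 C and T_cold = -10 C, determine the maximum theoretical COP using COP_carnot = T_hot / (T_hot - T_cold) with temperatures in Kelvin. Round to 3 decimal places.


Convert to Kelvin:
  T_hot = 40 + 273.15 = 313.15 K
  T_cold = -10 + 273.15 = 263.15 K
Apply Carnot COP formula:
  COP = T_hot_K / (T_hot_K - T_cold_K) = 313.15 / 50.0
  COP = 6.263

6.263


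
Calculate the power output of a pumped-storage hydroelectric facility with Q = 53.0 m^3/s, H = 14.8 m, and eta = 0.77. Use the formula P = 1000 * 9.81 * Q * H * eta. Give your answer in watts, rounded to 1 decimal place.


Apply the hydropower formula P = rho * g * Q * H * eta
rho * g = 1000 * 9.81 = 9810.0
P = 9810.0 * 53.0 * 14.8 * 0.77
P = 5925122.3 W

5925122.3


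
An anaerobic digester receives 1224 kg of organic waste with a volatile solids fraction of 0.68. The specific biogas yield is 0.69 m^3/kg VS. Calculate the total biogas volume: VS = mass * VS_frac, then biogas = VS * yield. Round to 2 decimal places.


Compute volatile solids:
  VS = mass * VS_fraction = 1224 * 0.68 = 832.32 kg
Calculate biogas volume:
  Biogas = VS * specific_yield = 832.32 * 0.69
  Biogas = 574.30 m^3

574.30


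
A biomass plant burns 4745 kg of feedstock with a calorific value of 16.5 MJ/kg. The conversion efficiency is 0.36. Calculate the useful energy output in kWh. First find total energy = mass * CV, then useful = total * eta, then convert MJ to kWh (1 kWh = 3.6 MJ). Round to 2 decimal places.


Total energy = mass * CV = 4745 * 16.5 = 78292.5 MJ
Useful energy = total * eta = 78292.5 * 0.36 = 28185.3 MJ
Convert to kWh: 28185.3 / 3.6
Useful energy = 7829.25 kWh

7829.25


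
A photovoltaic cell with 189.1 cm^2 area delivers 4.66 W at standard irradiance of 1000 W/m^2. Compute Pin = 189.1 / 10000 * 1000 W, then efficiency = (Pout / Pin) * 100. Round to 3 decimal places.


First compute the input power:
  Pin = area_cm2 / 10000 * G = 189.1 / 10000 * 1000 = 18.91 W
Then compute efficiency:
  Efficiency = (Pout / Pin) * 100 = (4.66 / 18.91) * 100
  Efficiency = 24.643%

24.643


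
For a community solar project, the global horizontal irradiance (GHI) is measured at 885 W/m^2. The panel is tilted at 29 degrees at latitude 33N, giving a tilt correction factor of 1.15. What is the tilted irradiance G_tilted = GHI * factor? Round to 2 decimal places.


Identify the given values:
  GHI = 885 W/m^2, tilt correction factor = 1.15
Apply the formula G_tilted = GHI * factor:
  G_tilted = 885 * 1.15
  G_tilted = 1017.75 W/m^2

1017.75


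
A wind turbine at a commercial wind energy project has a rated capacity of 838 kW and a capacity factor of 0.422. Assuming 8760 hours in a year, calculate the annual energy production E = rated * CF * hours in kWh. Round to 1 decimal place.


Annual energy = rated_kW * capacity_factor * hours_per_year
Given: P_rated = 838 kW, CF = 0.422, hours = 8760
E = 838 * 0.422 * 8760
E = 3097851.4 kWh

3097851.4


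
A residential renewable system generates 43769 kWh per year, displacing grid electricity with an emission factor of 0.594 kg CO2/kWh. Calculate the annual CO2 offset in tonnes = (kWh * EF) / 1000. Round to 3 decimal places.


CO2 offset in kg = generation * emission_factor
CO2 offset = 43769 * 0.594 = 25998.79 kg
Convert to tonnes:
  CO2 offset = 25998.79 / 1000 = 25.999 tonnes

25.999


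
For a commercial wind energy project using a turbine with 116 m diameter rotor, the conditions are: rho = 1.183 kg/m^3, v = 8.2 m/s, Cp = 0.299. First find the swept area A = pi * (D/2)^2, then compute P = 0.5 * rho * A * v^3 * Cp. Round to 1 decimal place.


Step 1 -- Compute swept area:
  A = pi * (D/2)^2 = pi * (116/2)^2 = 10568.32 m^2
Step 2 -- Apply wind power equation:
  P = 0.5 * rho * A * v^3 * Cp
  v^3 = 8.2^3 = 551.368
  P = 0.5 * 1.183 * 10568.32 * 551.368 * 0.299
  P = 1030560.2 W

1030560.2


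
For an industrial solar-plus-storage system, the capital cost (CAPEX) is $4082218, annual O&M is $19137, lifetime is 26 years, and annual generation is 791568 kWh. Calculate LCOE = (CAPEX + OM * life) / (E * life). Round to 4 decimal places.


Total cost = CAPEX + OM * lifetime = 4082218 + 19137 * 26 = 4082218 + 497562 = 4579780
Total generation = annual * lifetime = 791568 * 26 = 20580768 kWh
LCOE = 4579780 / 20580768
LCOE = 0.2225 $/kWh

0.2225


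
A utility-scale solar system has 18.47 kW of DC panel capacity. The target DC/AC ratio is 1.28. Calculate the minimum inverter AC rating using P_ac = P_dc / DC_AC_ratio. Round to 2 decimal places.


The inverter AC capacity is determined by the DC/AC ratio.
Given: P_dc = 18.47 kW, DC/AC ratio = 1.28
P_ac = P_dc / ratio = 18.47 / 1.28
P_ac = 14.43 kW

14.43


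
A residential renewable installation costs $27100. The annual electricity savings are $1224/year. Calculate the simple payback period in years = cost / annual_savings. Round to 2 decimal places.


Simple payback period = initial cost / annual savings
Payback = 27100 / 1224
Payback = 22.14 years

22.14


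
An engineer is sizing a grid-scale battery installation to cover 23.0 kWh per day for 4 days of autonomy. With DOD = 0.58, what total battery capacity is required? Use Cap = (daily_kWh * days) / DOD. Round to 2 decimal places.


Total energy needed = daily * days = 23.0 * 4 = 92.0 kWh
Account for depth of discharge:
  Cap = total_energy / DOD = 92.0 / 0.58
  Cap = 158.62 kWh

158.62


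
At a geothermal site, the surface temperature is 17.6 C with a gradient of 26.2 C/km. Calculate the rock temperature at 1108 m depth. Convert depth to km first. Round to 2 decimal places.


Convert depth to km: 1108 / 1000 = 1.108 km
Temperature increase = gradient * depth_km = 26.2 * 1.108 = 29.03 C
Temperature at depth = T_surface + delta_T = 17.6 + 29.03
T = 46.63 C

46.63


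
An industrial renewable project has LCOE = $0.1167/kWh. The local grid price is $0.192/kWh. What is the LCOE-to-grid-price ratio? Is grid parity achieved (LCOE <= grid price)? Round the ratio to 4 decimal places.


Compare LCOE to grid price:
  LCOE = $0.1167/kWh, Grid price = $0.192/kWh
  Ratio = LCOE / grid_price = 0.1167 / 0.192 = 0.6078
  Grid parity achieved (ratio <= 1)? yes

0.6078


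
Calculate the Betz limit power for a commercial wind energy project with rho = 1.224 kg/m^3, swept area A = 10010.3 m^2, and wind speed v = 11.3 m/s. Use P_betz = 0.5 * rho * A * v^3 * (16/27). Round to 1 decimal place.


The Betz coefficient Cp_max = 16/27 = 0.5926
v^3 = 11.3^3 = 1442.897
P_betz = 0.5 * rho * A * v^3 * Cp_max
P_betz = 0.5 * 1.224 * 10010.3 * 1442.897 * 0.5926
P_betz = 5238296.3 W

5238296.3


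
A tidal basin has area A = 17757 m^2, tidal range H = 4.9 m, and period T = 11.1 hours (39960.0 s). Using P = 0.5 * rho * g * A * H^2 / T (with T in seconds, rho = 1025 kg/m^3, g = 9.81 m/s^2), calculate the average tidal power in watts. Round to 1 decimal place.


Convert period to seconds: T = 11.1 * 3600 = 39960.0 s
H^2 = 4.9^2 = 24.01
P = 0.5 * rho * g * A * H^2 / T
P = 0.5 * 1025 * 9.81 * 17757 * 24.01 / 39960.0
P = 53641.3 W

53641.3


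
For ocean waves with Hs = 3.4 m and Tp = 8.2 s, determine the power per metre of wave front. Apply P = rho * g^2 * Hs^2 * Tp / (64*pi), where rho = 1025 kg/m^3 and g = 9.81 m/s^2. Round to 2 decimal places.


Apply wave power formula:
  g^2 = 9.81^2 = 96.2361
  Hs^2 = 3.4^2 = 11.56
  Numerator = rho * g^2 * Hs^2 * Tp = 1025 * 96.2361 * 11.56 * 8.2 = 9350472.7
  Denominator = 64 * pi = 201.0619
  P = 9350472.7 / 201.0619 = 46505.44 W/m

46505.44


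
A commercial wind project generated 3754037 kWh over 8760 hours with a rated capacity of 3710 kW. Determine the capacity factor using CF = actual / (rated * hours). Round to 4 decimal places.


Capacity factor = actual output / maximum possible output
Maximum possible = rated * hours = 3710 * 8760 = 32499600 kWh
CF = 3754037 / 32499600
CF = 0.1155

0.1155


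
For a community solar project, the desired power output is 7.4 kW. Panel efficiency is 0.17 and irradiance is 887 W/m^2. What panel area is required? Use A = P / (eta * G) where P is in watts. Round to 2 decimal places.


Convert target power to watts: P = 7.4 * 1000 = 7400.0 W
Compute denominator: eta * G = 0.17 * 887 = 150.79
Required area A = P / (eta * G) = 7400.0 / 150.79
A = 49.07 m^2

49.07


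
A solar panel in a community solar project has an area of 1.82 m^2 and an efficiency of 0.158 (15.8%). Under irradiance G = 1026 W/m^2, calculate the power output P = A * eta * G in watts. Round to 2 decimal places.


Use the solar power formula P = A * eta * G.
Given: A = 1.82 m^2, eta = 0.158, G = 1026 W/m^2
P = 1.82 * 0.158 * 1026
P = 295.04 W

295.04


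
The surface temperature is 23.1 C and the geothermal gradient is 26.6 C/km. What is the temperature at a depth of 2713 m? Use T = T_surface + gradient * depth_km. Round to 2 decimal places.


Convert depth to km: 2713 / 1000 = 2.713 km
Temperature increase = gradient * depth_km = 26.6 * 2.713 = 72.17 C
Temperature at depth = T_surface + delta_T = 23.1 + 72.17
T = 95.27 C

95.27


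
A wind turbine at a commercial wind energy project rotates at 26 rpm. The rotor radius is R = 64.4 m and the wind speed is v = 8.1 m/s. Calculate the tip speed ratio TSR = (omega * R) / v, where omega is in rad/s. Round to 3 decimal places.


Convert rotational speed to rad/s:
  omega = 26 * 2 * pi / 60 = 2.7227 rad/s
Compute tip speed:
  v_tip = omega * R = 2.7227 * 64.4 = 175.343 m/s
Tip speed ratio:
  TSR = v_tip / v_wind = 175.343 / 8.1 = 21.647

21.647


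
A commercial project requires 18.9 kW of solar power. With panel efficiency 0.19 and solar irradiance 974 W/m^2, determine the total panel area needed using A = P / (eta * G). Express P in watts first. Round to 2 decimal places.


Convert target power to watts: P = 18.9 * 1000 = 18900.0 W
Compute denominator: eta * G = 0.19 * 974 = 185.06
Required area A = P / (eta * G) = 18900.0 / 185.06
A = 102.13 m^2

102.13


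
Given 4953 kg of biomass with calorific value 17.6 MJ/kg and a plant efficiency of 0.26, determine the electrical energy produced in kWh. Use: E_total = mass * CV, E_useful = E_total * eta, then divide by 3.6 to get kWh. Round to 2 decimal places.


Total energy = mass * CV = 4953 * 17.6 = 87172.8 MJ
Useful energy = total * eta = 87172.8 * 0.26 = 22664.93 MJ
Convert to kWh: 22664.93 / 3.6
Useful energy = 6295.81 kWh

6295.81


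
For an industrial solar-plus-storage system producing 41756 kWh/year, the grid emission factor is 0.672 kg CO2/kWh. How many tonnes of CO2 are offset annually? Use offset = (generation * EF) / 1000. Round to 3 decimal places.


CO2 offset in kg = generation * emission_factor
CO2 offset = 41756 * 0.672 = 28060.03 kg
Convert to tonnes:
  CO2 offset = 28060.03 / 1000 = 28.060 tonnes

28.060


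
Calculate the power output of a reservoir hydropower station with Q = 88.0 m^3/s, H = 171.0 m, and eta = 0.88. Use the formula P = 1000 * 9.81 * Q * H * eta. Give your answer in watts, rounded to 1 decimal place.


Apply the hydropower formula P = rho * g * Q * H * eta
rho * g = 1000 * 9.81 = 9810.0
P = 9810.0 * 88.0 * 171.0 * 0.88
P = 129906374.4 W

129906374.4


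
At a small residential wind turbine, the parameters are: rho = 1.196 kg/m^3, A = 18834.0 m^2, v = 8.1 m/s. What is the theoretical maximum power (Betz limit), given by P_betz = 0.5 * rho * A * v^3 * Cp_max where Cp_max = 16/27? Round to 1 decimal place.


The Betz coefficient Cp_max = 16/27 = 0.5926
v^3 = 8.1^3 = 531.441
P_betz = 0.5 * rho * A * v^3 * Cp_max
P_betz = 0.5 * 1.196 * 18834.0 * 531.441 * 0.5926
P_betz = 3546949.7 W

3546949.7


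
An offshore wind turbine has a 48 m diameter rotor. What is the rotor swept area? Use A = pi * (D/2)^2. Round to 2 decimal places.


Compute the rotor radius:
  r = D / 2 = 48 / 2 = 24.0 m
Calculate swept area:
  A = pi * r^2 = pi * 24.0^2
  A = 1809.56 m^2

1809.56


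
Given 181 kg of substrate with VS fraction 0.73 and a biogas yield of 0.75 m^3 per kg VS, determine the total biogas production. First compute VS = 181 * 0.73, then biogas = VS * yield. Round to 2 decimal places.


Compute volatile solids:
  VS = mass * VS_fraction = 181 * 0.73 = 132.13 kg
Calculate biogas volume:
  Biogas = VS * specific_yield = 132.13 * 0.75
  Biogas = 99.10 m^3

99.10


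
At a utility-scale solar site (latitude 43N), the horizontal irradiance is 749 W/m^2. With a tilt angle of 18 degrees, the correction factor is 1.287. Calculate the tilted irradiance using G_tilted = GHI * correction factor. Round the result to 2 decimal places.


Identify the given values:
  GHI = 749 W/m^2, tilt correction factor = 1.287
Apply the formula G_tilted = GHI * factor:
  G_tilted = 749 * 1.287
  G_tilted = 963.96 W/m^2

963.96


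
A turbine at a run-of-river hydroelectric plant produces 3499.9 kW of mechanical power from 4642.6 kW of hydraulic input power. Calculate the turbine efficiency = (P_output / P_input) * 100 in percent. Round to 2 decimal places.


Turbine efficiency = (output power / input power) * 100
eta = (3499.9 / 4642.6) * 100
eta = 75.39%

75.39


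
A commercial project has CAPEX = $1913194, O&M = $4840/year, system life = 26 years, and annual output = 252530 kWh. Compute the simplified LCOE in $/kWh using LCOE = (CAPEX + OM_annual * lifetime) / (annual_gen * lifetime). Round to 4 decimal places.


Total cost = CAPEX + OM * lifetime = 1913194 + 4840 * 26 = 1913194 + 125840 = 2039034
Total generation = annual * lifetime = 252530 * 26 = 6565780 kWh
LCOE = 2039034 / 6565780
LCOE = 0.3106 $/kWh

0.3106


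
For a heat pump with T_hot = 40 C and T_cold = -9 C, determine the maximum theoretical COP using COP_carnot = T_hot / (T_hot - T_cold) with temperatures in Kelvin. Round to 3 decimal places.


Convert to Kelvin:
  T_hot = 40 + 273.15 = 313.15 K
  T_cold = -9 + 273.15 = 264.15 K
Apply Carnot COP formula:
  COP = T_hot_K / (T_hot_K - T_cold_K) = 313.15 / 49.0
  COP = 6.391

6.391


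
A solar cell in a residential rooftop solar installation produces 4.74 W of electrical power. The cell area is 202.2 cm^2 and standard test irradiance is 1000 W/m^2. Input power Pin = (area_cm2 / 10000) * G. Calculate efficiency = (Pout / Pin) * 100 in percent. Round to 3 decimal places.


First compute the input power:
  Pin = area_cm2 / 10000 * G = 202.2 / 10000 * 1000 = 20.22 W
Then compute efficiency:
  Efficiency = (Pout / Pin) * 100 = (4.74 / 20.22) * 100
  Efficiency = 23.442%

23.442


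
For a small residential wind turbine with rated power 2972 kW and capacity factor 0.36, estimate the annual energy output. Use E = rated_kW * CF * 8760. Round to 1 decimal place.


Annual energy = rated_kW * capacity_factor * hours_per_year
Given: P_rated = 2972 kW, CF = 0.36, hours = 8760
E = 2972 * 0.36 * 8760
E = 9372499.2 kWh

9372499.2


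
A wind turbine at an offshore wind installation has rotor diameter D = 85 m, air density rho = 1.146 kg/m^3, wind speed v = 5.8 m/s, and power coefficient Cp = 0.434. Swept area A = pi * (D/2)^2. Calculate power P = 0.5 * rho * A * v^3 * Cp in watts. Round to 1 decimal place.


Step 1 -- Compute swept area:
  A = pi * (D/2)^2 = pi * (85/2)^2 = 5674.5 m^2
Step 2 -- Apply wind power equation:
  P = 0.5 * rho * A * v^3 * Cp
  v^3 = 5.8^3 = 195.112
  P = 0.5 * 1.146 * 5674.5 * 195.112 * 0.434
  P = 275331.6 W

275331.6


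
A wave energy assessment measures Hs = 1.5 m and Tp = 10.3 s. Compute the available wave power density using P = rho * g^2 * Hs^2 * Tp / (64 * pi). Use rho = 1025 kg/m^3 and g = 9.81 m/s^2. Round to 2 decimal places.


Apply wave power formula:
  g^2 = 9.81^2 = 96.2361
  Hs^2 = 1.5^2 = 2.25
  Numerator = rho * g^2 * Hs^2 * Tp = 1025 * 96.2361 * 2.25 * 10.3 = 2286028.41
  Denominator = 64 * pi = 201.0619
  P = 2286028.41 / 201.0619 = 11369.77 W/m

11369.77


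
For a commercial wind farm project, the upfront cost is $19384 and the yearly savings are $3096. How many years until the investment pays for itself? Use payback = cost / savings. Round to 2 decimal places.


Simple payback period = initial cost / annual savings
Payback = 19384 / 3096
Payback = 6.26 years

6.26


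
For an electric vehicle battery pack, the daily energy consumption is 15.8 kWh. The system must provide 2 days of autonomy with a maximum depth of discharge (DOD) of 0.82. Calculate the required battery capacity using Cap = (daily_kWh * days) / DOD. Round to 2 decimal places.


Total energy needed = daily * days = 15.8 * 2 = 31.6 kWh
Account for depth of discharge:
  Cap = total_energy / DOD = 31.6 / 0.82
  Cap = 38.54 kWh

38.54


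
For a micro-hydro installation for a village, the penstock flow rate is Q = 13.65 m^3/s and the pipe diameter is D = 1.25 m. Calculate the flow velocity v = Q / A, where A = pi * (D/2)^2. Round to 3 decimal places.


Compute pipe cross-sectional area:
  A = pi * (D/2)^2 = pi * (1.25/2)^2 = 1.2272 m^2
Calculate velocity:
  v = Q / A = 13.65 / 1.2272
  v = 11.123 m/s

11.123


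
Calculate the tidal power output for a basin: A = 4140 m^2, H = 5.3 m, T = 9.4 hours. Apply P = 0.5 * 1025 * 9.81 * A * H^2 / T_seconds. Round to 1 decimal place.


Convert period to seconds: T = 9.4 * 3600 = 33840.0 s
H^2 = 5.3^2 = 28.09
P = 0.5 * rho * g * A * H^2 / T
P = 0.5 * 1025 * 9.81 * 4140 * 28.09 / 33840.0
P = 17277.6 W

17277.6


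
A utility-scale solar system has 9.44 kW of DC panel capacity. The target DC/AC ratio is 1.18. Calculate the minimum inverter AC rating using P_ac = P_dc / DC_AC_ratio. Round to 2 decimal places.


The inverter AC capacity is determined by the DC/AC ratio.
Given: P_dc = 9.44 kW, DC/AC ratio = 1.18
P_ac = P_dc / ratio = 9.44 / 1.18
P_ac = 8.00 kW

8.00


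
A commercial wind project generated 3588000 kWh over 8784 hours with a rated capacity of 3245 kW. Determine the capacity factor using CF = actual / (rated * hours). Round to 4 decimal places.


Capacity factor = actual output / maximum possible output
Maximum possible = rated * hours = 3245 * 8784 = 28504080 kWh
CF = 3588000 / 28504080
CF = 0.1259

0.1259


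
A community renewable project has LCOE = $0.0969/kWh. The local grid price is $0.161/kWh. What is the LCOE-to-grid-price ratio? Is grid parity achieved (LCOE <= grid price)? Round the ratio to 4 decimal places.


Compare LCOE to grid price:
  LCOE = $0.0969/kWh, Grid price = $0.161/kWh
  Ratio = LCOE / grid_price = 0.0969 / 0.161 = 0.6019
  Grid parity achieved (ratio <= 1)? yes

0.6019


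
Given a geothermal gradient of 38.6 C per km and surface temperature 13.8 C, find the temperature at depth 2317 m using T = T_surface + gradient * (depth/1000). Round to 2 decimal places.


Convert depth to km: 2317 / 1000 = 2.317 km
Temperature increase = gradient * depth_km = 38.6 * 2.317 = 89.44 C
Temperature at depth = T_surface + delta_T = 13.8 + 89.44
T = 103.24 C

103.24


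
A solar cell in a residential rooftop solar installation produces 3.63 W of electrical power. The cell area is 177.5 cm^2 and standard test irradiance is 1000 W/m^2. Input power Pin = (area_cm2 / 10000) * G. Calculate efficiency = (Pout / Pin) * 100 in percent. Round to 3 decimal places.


First compute the input power:
  Pin = area_cm2 / 10000 * G = 177.5 / 10000 * 1000 = 17.75 W
Then compute efficiency:
  Efficiency = (Pout / Pin) * 100 = (3.63 / 17.75) * 100
  Efficiency = 20.451%

20.451


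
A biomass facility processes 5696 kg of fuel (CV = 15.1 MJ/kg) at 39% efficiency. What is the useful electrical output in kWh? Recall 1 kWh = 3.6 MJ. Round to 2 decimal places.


Total energy = mass * CV = 5696 * 15.1 = 86009.6 MJ
Useful energy = total * eta = 86009.6 * 0.39 = 33543.74 MJ
Convert to kWh: 33543.74 / 3.6
Useful energy = 9317.71 kWh

9317.71


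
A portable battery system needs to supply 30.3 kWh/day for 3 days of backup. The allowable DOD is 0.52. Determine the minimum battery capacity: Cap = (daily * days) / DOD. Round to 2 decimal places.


Total energy needed = daily * days = 30.3 * 3 = 90.9 kWh
Account for depth of discharge:
  Cap = total_energy / DOD = 90.9 / 0.52
  Cap = 174.81 kWh

174.81


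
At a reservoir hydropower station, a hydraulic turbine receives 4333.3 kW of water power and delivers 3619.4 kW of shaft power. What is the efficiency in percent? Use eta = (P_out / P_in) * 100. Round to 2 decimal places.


Turbine efficiency = (output power / input power) * 100
eta = (3619.4 / 4333.3) * 100
eta = 83.53%

83.53


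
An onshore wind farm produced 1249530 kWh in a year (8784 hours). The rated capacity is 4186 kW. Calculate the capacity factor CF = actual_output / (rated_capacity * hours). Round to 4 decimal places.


Capacity factor = actual output / maximum possible output
Maximum possible = rated * hours = 4186 * 8784 = 36769824 kWh
CF = 1249530 / 36769824
CF = 0.0340

0.0340


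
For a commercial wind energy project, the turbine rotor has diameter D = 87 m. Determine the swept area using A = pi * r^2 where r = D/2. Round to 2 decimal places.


Compute the rotor radius:
  r = D / 2 = 87 / 2 = 43.5 m
Calculate swept area:
  A = pi * r^2 = pi * 43.5^2
  A = 5944.68 m^2

5944.68


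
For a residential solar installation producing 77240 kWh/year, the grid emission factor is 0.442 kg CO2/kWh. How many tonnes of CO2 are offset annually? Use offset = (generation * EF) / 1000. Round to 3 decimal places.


CO2 offset in kg = generation * emission_factor
CO2 offset = 77240 * 0.442 = 34140.08 kg
Convert to tonnes:
  CO2 offset = 34140.08 / 1000 = 34.140 tonnes

34.140


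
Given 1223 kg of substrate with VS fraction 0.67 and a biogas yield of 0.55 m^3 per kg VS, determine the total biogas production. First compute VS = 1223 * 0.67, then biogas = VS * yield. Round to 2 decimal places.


Compute volatile solids:
  VS = mass * VS_fraction = 1223 * 0.67 = 819.41 kg
Calculate biogas volume:
  Biogas = VS * specific_yield = 819.41 * 0.55
  Biogas = 450.68 m^3

450.68


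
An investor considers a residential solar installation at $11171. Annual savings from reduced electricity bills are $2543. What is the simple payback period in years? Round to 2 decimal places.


Simple payback period = initial cost / annual savings
Payback = 11171 / 2543
Payback = 4.39 years

4.39


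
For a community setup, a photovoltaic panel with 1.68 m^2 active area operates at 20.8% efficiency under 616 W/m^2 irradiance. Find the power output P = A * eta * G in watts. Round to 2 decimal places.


Use the solar power formula P = A * eta * G.
Given: A = 1.68 m^2, eta = 0.208, G = 616 W/m^2
P = 1.68 * 0.208 * 616
P = 215.26 W

215.26


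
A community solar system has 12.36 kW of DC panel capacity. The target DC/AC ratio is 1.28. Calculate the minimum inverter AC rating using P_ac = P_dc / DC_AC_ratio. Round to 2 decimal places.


The inverter AC capacity is determined by the DC/AC ratio.
Given: P_dc = 12.36 kW, DC/AC ratio = 1.28
P_ac = P_dc / ratio = 12.36 / 1.28
P_ac = 9.66 kW

9.66


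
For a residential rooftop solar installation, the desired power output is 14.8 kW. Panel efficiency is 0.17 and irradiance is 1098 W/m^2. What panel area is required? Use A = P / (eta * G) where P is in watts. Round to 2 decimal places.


Convert target power to watts: P = 14.8 * 1000 = 14800.0 W
Compute denominator: eta * G = 0.17 * 1098 = 186.66
Required area A = P / (eta * G) = 14800.0 / 186.66
A = 79.29 m^2

79.29


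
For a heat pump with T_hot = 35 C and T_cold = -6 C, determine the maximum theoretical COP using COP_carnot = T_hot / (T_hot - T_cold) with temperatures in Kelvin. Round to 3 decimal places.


Convert to Kelvin:
  T_hot = 35 + 273.15 = 308.15 K
  T_cold = -6 + 273.15 = 267.15 K
Apply Carnot COP formula:
  COP = T_hot_K / (T_hot_K - T_cold_K) = 308.15 / 41.0
  COP = 7.516

7.516


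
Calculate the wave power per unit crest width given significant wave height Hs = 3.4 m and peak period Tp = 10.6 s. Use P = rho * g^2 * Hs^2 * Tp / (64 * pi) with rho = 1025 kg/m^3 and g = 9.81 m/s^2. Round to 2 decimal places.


Apply wave power formula:
  g^2 = 9.81^2 = 96.2361
  Hs^2 = 3.4^2 = 11.56
  Numerator = rho * g^2 * Hs^2 * Tp = 1025 * 96.2361 * 11.56 * 10.6 = 12087196.42
  Denominator = 64 * pi = 201.0619
  P = 12087196.42 / 201.0619 = 60116.78 W/m

60116.78


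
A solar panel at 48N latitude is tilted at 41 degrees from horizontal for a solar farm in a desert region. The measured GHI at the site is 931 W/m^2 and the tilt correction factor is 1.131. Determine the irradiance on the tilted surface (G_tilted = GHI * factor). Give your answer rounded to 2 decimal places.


Identify the given values:
  GHI = 931 W/m^2, tilt correction factor = 1.131
Apply the formula G_tilted = GHI * factor:
  G_tilted = 931 * 1.131
  G_tilted = 1052.96 W/m^2

1052.96


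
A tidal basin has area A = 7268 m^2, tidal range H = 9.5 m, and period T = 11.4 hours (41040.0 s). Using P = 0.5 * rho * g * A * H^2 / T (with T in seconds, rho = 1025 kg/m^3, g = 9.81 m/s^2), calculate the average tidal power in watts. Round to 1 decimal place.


Convert period to seconds: T = 11.4 * 3600 = 41040.0 s
H^2 = 9.5^2 = 90.25
P = 0.5 * rho * g * A * H^2 / T
P = 0.5 * 1025 * 9.81 * 7268 * 90.25 / 41040.0
P = 80355.9 W

80355.9


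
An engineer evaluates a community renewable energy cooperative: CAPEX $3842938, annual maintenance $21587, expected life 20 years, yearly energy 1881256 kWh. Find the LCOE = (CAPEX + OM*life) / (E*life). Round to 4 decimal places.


Total cost = CAPEX + OM * lifetime = 3842938 + 21587 * 20 = 3842938 + 431740 = 4274678
Total generation = annual * lifetime = 1881256 * 20 = 37625120 kWh
LCOE = 4274678 / 37625120
LCOE = 0.1136 $/kWh

0.1136


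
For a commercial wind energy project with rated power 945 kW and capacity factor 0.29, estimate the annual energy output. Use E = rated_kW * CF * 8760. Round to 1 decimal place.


Annual energy = rated_kW * capacity_factor * hours_per_year
Given: P_rated = 945 kW, CF = 0.29, hours = 8760
E = 945 * 0.29 * 8760
E = 2400678.0 kWh

2400678.0


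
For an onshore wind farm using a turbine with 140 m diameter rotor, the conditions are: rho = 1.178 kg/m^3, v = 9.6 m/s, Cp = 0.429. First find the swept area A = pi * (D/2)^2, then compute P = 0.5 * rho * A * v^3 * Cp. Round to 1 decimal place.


Step 1 -- Compute swept area:
  A = pi * (D/2)^2 = pi * (140/2)^2 = 15393.8 m^2
Step 2 -- Apply wind power equation:
  P = 0.5 * rho * A * v^3 * Cp
  v^3 = 9.6^3 = 884.736
  P = 0.5 * 1.178 * 15393.8 * 884.736 * 0.429
  P = 3441376.9 W

3441376.9


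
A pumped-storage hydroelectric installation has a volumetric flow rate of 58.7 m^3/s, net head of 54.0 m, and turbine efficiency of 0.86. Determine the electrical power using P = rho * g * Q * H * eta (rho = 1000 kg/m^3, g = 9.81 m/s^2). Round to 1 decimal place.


Apply the hydropower formula P = rho * g * Q * H * eta
rho * g = 1000 * 9.81 = 9810.0
P = 9810.0 * 58.7 * 54.0 * 0.86
P = 26742334.7 W

26742334.7


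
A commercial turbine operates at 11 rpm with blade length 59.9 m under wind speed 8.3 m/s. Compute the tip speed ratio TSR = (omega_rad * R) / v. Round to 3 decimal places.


Convert rotational speed to rad/s:
  omega = 11 * 2 * pi / 60 = 1.1519 rad/s
Compute tip speed:
  v_tip = omega * R = 1.1519 * 59.9 = 69.0 m/s
Tip speed ratio:
  TSR = v_tip / v_wind = 69.0 / 8.3 = 8.313

8.313


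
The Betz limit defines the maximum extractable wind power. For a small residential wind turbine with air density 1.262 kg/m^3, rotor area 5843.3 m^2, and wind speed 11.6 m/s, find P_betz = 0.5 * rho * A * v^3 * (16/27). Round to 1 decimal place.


The Betz coefficient Cp_max = 16/27 = 0.5926
v^3 = 11.6^3 = 1560.896
P_betz = 0.5 * rho * A * v^3 * Cp_max
P_betz = 0.5 * 1.262 * 5843.3 * 1560.896 * 0.5926
P_betz = 3410497.5 W

3410497.5


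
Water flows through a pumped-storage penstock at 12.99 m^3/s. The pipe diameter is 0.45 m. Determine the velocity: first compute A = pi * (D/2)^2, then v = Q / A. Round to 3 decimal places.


Compute pipe cross-sectional area:
  A = pi * (D/2)^2 = pi * (0.45/2)^2 = 0.159 m^2
Calculate velocity:
  v = Q / A = 12.99 / 0.159
  v = 81.676 m/s

81.676


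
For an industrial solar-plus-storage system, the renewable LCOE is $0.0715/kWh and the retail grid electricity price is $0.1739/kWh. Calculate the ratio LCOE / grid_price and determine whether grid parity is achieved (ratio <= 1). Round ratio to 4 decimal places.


Compare LCOE to grid price:
  LCOE = $0.0715/kWh, Grid price = $0.1739/kWh
  Ratio = LCOE / grid_price = 0.0715 / 0.1739 = 0.4112
  Grid parity achieved (ratio <= 1)? yes

0.4112


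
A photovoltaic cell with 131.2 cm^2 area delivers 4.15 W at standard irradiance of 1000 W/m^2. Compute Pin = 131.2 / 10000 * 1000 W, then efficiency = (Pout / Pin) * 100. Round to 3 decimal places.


First compute the input power:
  Pin = area_cm2 / 10000 * G = 131.2 / 10000 * 1000 = 13.12 W
Then compute efficiency:
  Efficiency = (Pout / Pin) * 100 = (4.15 / 13.12) * 100
  Efficiency = 31.631%

31.631


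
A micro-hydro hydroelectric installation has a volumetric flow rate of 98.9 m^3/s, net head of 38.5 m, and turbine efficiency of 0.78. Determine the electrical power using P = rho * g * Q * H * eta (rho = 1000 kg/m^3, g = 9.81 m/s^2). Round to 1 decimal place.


Apply the hydropower formula P = rho * g * Q * H * eta
rho * g = 1000 * 9.81 = 9810.0
P = 9810.0 * 98.9 * 38.5 * 0.78
P = 29135376.3 W

29135376.3


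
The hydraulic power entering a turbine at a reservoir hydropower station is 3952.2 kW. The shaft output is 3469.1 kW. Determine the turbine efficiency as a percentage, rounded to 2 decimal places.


Turbine efficiency = (output power / input power) * 100
eta = (3469.1 / 3952.2) * 100
eta = 87.78%

87.78


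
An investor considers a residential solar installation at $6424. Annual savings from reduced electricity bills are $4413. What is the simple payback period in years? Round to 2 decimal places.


Simple payback period = initial cost / annual savings
Payback = 6424 / 4413
Payback = 1.46 years

1.46


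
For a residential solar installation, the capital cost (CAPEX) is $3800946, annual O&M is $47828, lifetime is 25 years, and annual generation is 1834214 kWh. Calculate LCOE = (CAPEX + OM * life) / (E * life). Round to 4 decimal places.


Total cost = CAPEX + OM * lifetime = 3800946 + 47828 * 25 = 3800946 + 1195700 = 4996646
Total generation = annual * lifetime = 1834214 * 25 = 45855350 kWh
LCOE = 4996646 / 45855350
LCOE = 0.1090 $/kWh

0.1090


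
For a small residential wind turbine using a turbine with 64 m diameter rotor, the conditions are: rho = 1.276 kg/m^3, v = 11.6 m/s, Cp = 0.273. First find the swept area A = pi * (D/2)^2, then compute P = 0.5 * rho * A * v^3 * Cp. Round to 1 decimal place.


Step 1 -- Compute swept area:
  A = pi * (D/2)^2 = pi * (64/2)^2 = 3216.99 m^2
Step 2 -- Apply wind power equation:
  P = 0.5 * rho * A * v^3 * Cp
  v^3 = 11.6^3 = 1560.896
  P = 0.5 * 1.276 * 3216.99 * 1560.896 * 0.273
  P = 874595.3 W

874595.3


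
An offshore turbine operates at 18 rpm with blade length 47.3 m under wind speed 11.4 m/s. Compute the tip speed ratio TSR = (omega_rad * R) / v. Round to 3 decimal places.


Convert rotational speed to rad/s:
  omega = 18 * 2 * pi / 60 = 1.885 rad/s
Compute tip speed:
  v_tip = omega * R = 1.885 * 47.3 = 89.158 m/s
Tip speed ratio:
  TSR = v_tip / v_wind = 89.158 / 11.4 = 7.821

7.821


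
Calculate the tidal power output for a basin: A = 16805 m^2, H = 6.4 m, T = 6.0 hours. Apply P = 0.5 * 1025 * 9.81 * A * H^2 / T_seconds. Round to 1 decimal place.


Convert period to seconds: T = 6.0 * 3600 = 21600.0 s
H^2 = 6.4^2 = 40.96
P = 0.5 * rho * g * A * H^2 / T
P = 0.5 * 1025 * 9.81 * 16805 * 40.96 / 21600.0
P = 160216.6 W

160216.6


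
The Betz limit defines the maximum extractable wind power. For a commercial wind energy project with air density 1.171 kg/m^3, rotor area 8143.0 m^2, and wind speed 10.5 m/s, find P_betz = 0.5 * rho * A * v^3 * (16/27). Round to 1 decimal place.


The Betz coefficient Cp_max = 16/27 = 0.5926
v^3 = 10.5^3 = 1157.625
P_betz = 0.5 * rho * A * v^3 * Cp_max
P_betz = 0.5 * 1.171 * 8143.0 * 1157.625 * 0.5926
P_betz = 3270660.4 W

3270660.4


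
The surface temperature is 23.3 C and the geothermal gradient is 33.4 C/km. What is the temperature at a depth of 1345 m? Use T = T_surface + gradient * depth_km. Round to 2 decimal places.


Convert depth to km: 1345 / 1000 = 1.345 km
Temperature increase = gradient * depth_km = 33.4 * 1.345 = 44.92 C
Temperature at depth = T_surface + delta_T = 23.3 + 44.92
T = 68.22 C

68.22


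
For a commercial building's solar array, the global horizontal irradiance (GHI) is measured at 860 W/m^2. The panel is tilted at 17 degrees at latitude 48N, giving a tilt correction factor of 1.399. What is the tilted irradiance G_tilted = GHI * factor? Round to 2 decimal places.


Identify the given values:
  GHI = 860 W/m^2, tilt correction factor = 1.399
Apply the formula G_tilted = GHI * factor:
  G_tilted = 860 * 1.399
  G_tilted = 1203.14 W/m^2

1203.14


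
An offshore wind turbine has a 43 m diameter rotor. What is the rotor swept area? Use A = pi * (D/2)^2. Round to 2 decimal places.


Compute the rotor radius:
  r = D / 2 = 43 / 2 = 21.5 m
Calculate swept area:
  A = pi * r^2 = pi * 21.5^2
  A = 1452.20 m^2

1452.20


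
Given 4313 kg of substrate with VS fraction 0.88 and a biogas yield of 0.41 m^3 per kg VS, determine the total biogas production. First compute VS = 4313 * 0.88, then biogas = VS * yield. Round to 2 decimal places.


Compute volatile solids:
  VS = mass * VS_fraction = 4313 * 0.88 = 3795.44 kg
Calculate biogas volume:
  Biogas = VS * specific_yield = 3795.44 * 0.41
  Biogas = 1556.13 m^3

1556.13


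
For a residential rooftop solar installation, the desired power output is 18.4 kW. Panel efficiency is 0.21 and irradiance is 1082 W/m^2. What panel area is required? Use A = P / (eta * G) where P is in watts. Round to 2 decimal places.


Convert target power to watts: P = 18.4 * 1000 = 18400.0 W
Compute denominator: eta * G = 0.21 * 1082 = 227.22
Required area A = P / (eta * G) = 18400.0 / 227.22
A = 80.98 m^2

80.98


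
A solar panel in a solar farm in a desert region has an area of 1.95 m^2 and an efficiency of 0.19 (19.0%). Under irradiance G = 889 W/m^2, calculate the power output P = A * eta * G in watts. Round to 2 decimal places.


Use the solar power formula P = A * eta * G.
Given: A = 1.95 m^2, eta = 0.19, G = 889 W/m^2
P = 1.95 * 0.19 * 889
P = 329.37 W

329.37


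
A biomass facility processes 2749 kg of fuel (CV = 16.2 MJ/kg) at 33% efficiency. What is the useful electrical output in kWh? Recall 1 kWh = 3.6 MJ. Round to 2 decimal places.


Total energy = mass * CV = 2749 * 16.2 = 44533.8 MJ
Useful energy = total * eta = 44533.8 * 0.33 = 14696.15 MJ
Convert to kWh: 14696.15 / 3.6
Useful energy = 4082.27 kWh

4082.27


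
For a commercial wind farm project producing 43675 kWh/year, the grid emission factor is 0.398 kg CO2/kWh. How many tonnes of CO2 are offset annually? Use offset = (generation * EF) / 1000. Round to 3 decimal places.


CO2 offset in kg = generation * emission_factor
CO2 offset = 43675 * 0.398 = 17382.65 kg
Convert to tonnes:
  CO2 offset = 17382.65 / 1000 = 17.383 tonnes

17.383
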